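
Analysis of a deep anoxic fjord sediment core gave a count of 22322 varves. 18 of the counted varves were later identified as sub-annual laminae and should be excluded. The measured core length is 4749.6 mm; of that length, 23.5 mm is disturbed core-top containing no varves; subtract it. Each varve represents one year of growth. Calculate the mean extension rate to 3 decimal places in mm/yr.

Adjusted count: 22322 − 18 = 22304 varves.
Net length = 4749.6 − 23.5 = 4726.1 mm.
Extension rate ≈ 4726.1 / 22304 = 0.212 mm/yr.

0.212 mm/yr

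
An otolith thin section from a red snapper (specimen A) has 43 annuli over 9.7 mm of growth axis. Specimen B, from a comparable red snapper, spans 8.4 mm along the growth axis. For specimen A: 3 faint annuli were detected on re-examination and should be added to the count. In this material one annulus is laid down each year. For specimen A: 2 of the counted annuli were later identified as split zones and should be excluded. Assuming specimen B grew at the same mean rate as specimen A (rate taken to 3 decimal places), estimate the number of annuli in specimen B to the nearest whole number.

38 annuli

Specimen A: after corrections the count is 43 − 2 + 3 = 44 annuli.
A: Extension rate ≈ 9.7 / 44 = 0.220 mm per year.
For B, 8.4 / 0.220 = 38.18 years ≈ 38 annuli.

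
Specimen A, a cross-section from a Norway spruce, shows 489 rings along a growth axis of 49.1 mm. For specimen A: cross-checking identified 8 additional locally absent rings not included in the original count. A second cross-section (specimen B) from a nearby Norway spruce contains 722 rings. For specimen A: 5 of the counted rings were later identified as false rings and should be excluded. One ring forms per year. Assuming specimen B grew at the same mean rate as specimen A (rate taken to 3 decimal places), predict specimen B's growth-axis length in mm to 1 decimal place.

Specimen A: correcting the raw count gives 489 − 5 + 8 = 492 true rings.
A: Extension rate ≈ 49.1 / 492 = 0.100 mm/year.
For B, 0.100 mm/year × 722 years = 72.2 mm.

72.2 mm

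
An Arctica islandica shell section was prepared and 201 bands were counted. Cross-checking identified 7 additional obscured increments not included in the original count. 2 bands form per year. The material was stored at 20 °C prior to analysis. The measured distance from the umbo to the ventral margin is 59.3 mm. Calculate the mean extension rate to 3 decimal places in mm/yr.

True band count = 201 + 7 = 208.
With 2 bands per year, 208 / 2 = 104 years.
59.3 mm over 104 years gives 59.3 / 104 ≈ 0.570 mm/yr.

0.570 mm/yr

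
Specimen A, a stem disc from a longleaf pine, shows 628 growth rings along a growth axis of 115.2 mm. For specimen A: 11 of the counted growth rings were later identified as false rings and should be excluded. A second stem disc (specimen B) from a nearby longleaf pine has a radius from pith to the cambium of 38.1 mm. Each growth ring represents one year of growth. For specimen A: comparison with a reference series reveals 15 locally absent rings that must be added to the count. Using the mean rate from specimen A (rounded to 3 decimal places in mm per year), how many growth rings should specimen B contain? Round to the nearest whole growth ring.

Specimen A: after corrections the count is 628 − 11 + 15 = 632 growth rings.
A: Mean rate = 115.2 mm / 632 years ≈ 0.182 mm/year.
B spans 38.1 / 0.182 = 209.34 years ≈ 209 growth rings.

209 growth rings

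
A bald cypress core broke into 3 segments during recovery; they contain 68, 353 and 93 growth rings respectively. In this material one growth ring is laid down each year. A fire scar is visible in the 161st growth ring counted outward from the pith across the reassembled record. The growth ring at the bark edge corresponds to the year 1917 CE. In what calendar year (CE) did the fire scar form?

Total growth rings = 68 + 353 + 93 = 514.
Between growth ring 161 and the bark edge there are 514 − 161 = 353 growth rings.
Counting back 353 years from 1917 CE places the fire scar in 1917 − 353 = 1564 CE.

1564 CE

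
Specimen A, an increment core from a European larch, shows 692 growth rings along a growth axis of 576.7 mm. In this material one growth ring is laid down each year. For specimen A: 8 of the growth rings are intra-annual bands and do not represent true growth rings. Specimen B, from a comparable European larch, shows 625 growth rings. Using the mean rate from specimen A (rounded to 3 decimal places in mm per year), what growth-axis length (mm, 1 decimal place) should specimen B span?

Specimen A: correcting the raw count gives 692 − 8 = 684 true growth rings.
A: Mean rate = 576.7 mm / 684 years ≈ 0.843 mm/year.
For B, 0.843 mm/year × 625 years = 526.9 mm.

526.9 mm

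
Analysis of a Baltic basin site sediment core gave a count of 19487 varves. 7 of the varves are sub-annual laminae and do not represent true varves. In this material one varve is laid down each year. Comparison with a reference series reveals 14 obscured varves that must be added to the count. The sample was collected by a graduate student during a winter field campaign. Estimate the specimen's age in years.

After corrections the count is 19487 − 7 + 14 = 19494 varves.
One varve per year makes the duration 19494 years.

19494 yr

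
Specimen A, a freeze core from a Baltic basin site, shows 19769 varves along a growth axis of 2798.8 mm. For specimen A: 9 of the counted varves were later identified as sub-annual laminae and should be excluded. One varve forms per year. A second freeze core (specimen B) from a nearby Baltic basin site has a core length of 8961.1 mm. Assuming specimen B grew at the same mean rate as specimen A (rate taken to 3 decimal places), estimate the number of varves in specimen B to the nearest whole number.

63106 varves

Specimen A: correcting the raw count gives 19769 − 9 = 19760 true varves.
A: 2798.8 mm over 19760 years gives 2798.8 / 19760 ≈ 0.142 mm per year.
Specimen B: 8961.1 mm / 0.142 mm per year = 63106.34 years ≈ 63106 varves.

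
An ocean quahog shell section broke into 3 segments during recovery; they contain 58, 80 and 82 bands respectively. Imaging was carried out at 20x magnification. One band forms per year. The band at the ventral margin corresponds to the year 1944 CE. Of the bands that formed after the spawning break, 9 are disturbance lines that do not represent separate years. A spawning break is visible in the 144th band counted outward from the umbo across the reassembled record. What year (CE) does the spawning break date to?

1877 CE

Total bands = 58 + 80 + 82 = 220.
The spawning break sits at band 144 from the umbo, so 220 − 144 = 76 bands formed after it.
76 − 9 false = 67 true bands after the spawning break.
Counting back 67 years from 1944 CE places the spawning break in 1944 − 67 = 1877 CE.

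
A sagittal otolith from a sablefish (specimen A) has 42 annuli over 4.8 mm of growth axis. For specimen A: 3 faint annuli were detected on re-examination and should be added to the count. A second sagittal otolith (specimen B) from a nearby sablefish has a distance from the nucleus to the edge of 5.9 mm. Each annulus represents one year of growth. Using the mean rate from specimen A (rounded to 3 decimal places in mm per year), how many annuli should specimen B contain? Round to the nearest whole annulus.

Specimen A: correcting the raw count gives 42 + 3 = 45 true annuli.
A: Extension rate ≈ 4.8 / 45 = 0.107 mm/year.
Specimen B: 5.9 mm / 0.107 mm per year = 55.14 years ≈ 55 annuli.

55 annuli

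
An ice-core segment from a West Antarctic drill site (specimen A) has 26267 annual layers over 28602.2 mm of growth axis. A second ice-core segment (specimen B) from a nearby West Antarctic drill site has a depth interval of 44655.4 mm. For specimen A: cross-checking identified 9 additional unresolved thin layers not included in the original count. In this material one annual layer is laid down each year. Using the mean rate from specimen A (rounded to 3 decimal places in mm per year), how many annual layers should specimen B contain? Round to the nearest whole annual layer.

Specimen A: adjusted count: 26267 + 9 = 26276 annual layers.
A: 28602.2 mm over 26276 years gives 28602.2 / 26276 ≈ 1.089 mm/yr.
B spans 44655.4 / 1.089 = 41005.88 years ≈ 41006 annual layers.

41006 annual layers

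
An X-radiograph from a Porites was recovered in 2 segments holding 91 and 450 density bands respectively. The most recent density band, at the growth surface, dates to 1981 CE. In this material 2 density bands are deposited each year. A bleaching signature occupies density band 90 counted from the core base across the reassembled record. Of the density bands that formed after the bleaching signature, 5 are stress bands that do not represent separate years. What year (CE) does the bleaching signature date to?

1758 CE

Total density bands = 91 + 450 = 541.
The bleaching signature sits at density band 90 from the core base, so 541 − 90 = 451 density bands formed after it.
451 − 5 false = 446 true density bands after the bleaching signature.
446 density bands at 2 per year is 446 / 2 = 223 years.
The density band at the growth surface is 1981 CE, so the bleaching signature dates to 1981 − 223 = 1758 CE.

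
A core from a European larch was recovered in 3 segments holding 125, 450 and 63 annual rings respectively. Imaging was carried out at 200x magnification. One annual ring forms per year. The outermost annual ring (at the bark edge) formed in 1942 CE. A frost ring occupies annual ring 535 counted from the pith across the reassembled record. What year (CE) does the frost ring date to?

Total annual rings = 125 + 450 + 63 = 638.
Between annual ring 535 and the bark edge there are 638 − 535 = 103 annual rings.
1942 − 103 = 1839 CE.

1839 CE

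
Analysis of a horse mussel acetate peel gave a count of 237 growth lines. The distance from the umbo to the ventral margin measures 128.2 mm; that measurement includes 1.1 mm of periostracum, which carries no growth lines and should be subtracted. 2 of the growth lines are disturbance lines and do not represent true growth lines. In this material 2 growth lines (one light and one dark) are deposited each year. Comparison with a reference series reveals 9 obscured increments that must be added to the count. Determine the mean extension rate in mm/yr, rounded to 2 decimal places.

1.04 mm/yr

True growth line count = 237 − 2 + 9 = 244.
Dividing by 2 growth lines per year: 244 / 2 = 122 years.
Removing the 1.1 mm offcut leaves 128.2 − 1.1 = 127.1 mm.
Mean rate = 127.1 mm / 122 years ≈ 1.04 mm/yr.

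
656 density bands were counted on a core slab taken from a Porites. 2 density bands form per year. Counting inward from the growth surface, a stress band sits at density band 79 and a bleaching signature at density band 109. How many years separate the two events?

Separation: 109 − 79 = 30 density bands.
Dividing by 2 density bands per year: 30 / 2 = 15 years.

15 years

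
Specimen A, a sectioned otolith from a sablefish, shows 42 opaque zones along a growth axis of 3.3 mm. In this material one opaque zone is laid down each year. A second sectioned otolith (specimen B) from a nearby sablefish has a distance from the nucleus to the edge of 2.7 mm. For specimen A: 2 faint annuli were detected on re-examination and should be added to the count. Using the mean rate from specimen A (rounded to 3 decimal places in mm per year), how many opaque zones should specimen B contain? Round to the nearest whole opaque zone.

Specimen A: correcting the raw count gives 42 + 2 = 44 true opaque zones.
A: Mean rate = 3.3 mm / 44 years ≈ 0.075 mm per year.
Specimen B: 2.7 mm / 0.075 mm per year = 36.00 years ≈ 36 opaque zones.

36 opaque zones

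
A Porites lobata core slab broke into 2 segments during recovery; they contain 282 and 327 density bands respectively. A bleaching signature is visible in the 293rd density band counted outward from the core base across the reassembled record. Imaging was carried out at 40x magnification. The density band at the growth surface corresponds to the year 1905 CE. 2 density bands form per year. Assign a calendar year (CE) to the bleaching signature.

1747 CE

Total density bands = 282 + 327 = 609.
The bleaching signature sits at density band 293 from the core base, so 609 − 293 = 316 density bands formed after it.
With 2 density bands per year, 316 / 2 = 158 years.
Counting back 158 years from 1905 CE places the bleaching signature in 1905 − 158 = 1747 CE.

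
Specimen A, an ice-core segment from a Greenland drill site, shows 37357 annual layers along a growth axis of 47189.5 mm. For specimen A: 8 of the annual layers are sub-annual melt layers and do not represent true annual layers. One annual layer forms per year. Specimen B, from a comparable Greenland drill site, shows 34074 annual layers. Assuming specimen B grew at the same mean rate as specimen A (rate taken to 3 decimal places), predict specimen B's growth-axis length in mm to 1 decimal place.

43035.5 mm

Specimen A: after corrections the count is 37357 − 8 = 37349 annual layers.
A: Extension rate ≈ 47189.5 / 37349 = 1.263 mm per year.
Length of B = 1.263 × 34074 = 43035.5 mm.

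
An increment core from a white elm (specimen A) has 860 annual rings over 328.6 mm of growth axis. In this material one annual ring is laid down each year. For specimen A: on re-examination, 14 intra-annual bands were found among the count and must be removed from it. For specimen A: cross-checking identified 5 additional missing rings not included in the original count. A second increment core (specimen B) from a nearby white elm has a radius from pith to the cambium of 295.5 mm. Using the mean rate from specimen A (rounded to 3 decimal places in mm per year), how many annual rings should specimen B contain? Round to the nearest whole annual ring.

766 annual rings

Specimen A: after corrections the count is 860 − 14 + 5 = 851 annual rings.
A: Extension rate ≈ 328.6 / 851 = 0.386 mm/yr.
B spans 295.5 / 0.386 = 765.54 years ≈ 766 annual rings.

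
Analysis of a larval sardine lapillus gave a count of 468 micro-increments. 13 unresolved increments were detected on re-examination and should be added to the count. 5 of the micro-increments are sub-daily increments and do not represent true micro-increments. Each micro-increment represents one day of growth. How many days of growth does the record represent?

476 days

True micro-increment count = 468 − 5 + 13 = 476.
With a one-to-one micro-increment periodicity this is 476 days.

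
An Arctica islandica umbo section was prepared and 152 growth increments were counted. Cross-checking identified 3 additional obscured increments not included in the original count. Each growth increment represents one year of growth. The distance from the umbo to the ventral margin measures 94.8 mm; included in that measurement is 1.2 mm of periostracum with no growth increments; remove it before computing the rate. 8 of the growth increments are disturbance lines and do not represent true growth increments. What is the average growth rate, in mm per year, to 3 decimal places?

Adjusted count: 152 − 8 + 3 = 147 growth increments.
Removing the 1.2 mm offcut leaves 94.8 − 1.2 = 93.6 mm.
93.6 mm over 147 years gives 93.6 / 147 ≈ 0.637 mm per year.

0.637 mm per year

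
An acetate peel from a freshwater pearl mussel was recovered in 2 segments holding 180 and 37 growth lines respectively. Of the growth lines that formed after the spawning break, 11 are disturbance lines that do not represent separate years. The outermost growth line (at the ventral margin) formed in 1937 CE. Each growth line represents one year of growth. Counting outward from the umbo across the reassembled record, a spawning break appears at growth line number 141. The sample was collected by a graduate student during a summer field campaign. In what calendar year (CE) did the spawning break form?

1872 CE

Total growth lines = 180 + 37 = 217.
The spawning break sits at growth line 141 from the umbo, so 217 − 141 = 76 growth lines formed after it.
Excluding 11 false growth lines: 76 − 11 = 65.
1937 − 65 = 1872 CE.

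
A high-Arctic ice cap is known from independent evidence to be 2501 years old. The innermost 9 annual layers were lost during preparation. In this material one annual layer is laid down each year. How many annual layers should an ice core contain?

2492 annual layers

One annual layer per year gives 2501 annual layers over 2501 years.
Less the 9 uncaptured annual layers: 2501 − 9 = 2492.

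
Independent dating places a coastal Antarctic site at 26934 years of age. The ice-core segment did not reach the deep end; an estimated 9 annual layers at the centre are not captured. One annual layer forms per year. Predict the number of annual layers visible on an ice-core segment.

Expected annual layers over 26934 years: 26934.
Less the 9 uncaptured annual layers: 26934 − 9 = 26925.

26925 annual layers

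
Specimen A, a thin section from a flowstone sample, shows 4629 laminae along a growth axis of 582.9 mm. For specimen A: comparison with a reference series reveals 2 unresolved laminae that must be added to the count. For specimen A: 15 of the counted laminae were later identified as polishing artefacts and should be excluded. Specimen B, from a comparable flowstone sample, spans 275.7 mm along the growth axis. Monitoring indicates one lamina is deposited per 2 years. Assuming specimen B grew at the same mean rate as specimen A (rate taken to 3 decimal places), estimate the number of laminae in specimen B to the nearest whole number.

Specimen A: correcting the raw count gives 4629 − 15 + 2 = 4616 true laminae.
Specimen A: at 2 years per lamina, 4616 × 2 = 9232 years.
A: 582.9 mm over 9232 years gives 582.9 / 9232 ≈ 0.063 mm/yr.
For B, 275.7 / 0.063 = 4376.19 years; at 2 years per lamina that is 4376.19 / 2 ≈ 2188 laminae.

2188 laminae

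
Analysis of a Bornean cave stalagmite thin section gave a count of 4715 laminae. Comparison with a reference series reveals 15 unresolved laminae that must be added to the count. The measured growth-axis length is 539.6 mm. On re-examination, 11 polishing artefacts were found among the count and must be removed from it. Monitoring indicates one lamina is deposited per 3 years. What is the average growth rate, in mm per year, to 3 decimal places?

Correcting the raw count gives 4715 − 11 + 15 = 4719 true laminae.
4719 laminae at 3 years each span 4719 × 3 = 14157 years.
539.6 mm over 14157 years gives 539.6 / 14157 ≈ 0.038 mm per year.

0.038 mm per year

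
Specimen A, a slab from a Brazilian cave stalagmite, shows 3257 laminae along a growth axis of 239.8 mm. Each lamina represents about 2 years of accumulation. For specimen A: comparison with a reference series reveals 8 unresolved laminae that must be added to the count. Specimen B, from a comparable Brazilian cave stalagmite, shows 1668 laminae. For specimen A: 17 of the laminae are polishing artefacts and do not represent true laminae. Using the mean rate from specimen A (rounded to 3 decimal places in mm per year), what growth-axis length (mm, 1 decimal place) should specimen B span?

123.4 mm

Specimen A: true lamina count = 3257 − 17 + 8 = 3248.
Specimen A: multiplying by 2 years per lamina: 3248 × 2 = 6496 years.
A: Extension rate ≈ 239.8 / 6496 = 0.037 mm/year.
Specimen B: 1668 laminae at 2 years each span 1668 × 2 = 3336 years. For B, 0.037 mm/year × 3336 years = 123.4 mm.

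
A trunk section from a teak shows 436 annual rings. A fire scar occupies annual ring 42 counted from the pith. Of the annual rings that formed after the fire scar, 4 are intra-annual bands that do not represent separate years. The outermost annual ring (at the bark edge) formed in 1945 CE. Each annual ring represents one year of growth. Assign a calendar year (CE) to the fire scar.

1555 CE

Between annual ring 42 and the bark edge there are 436 − 42 = 394 annual rings.
394 − 4 false = 390 true annual rings after the fire scar.
Counting back 390 years from 1945 CE places the fire scar in 1945 − 390 = 1555 CE.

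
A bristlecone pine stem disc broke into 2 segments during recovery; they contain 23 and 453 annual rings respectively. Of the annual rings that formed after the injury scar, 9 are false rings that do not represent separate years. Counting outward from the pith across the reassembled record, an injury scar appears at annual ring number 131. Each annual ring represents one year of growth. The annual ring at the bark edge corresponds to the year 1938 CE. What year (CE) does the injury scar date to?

1602 CE

Total annual rings = 23 + 453 = 476.
The injury scar sits at annual ring 131 from the pith, so 476 − 131 = 345 annual rings formed after it.
Excluding 9 false annual rings: 345 − 9 = 336.
The annual ring at the bark edge is 1938 CE, so the injury scar dates to 1938 − 336 = 1602 CE.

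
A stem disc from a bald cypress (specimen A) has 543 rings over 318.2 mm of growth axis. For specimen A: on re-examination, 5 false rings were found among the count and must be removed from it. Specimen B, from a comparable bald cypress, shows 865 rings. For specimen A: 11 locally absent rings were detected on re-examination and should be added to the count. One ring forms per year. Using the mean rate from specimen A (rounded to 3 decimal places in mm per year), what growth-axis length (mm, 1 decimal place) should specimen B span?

501.7 mm

Specimen A: correcting the raw count gives 543 − 5 + 11 = 549 true rings.
A: Extension rate ≈ 318.2 / 549 = 0.580 mm/year.
B's length ≈ 0.580 × 865 = 501.7 mm.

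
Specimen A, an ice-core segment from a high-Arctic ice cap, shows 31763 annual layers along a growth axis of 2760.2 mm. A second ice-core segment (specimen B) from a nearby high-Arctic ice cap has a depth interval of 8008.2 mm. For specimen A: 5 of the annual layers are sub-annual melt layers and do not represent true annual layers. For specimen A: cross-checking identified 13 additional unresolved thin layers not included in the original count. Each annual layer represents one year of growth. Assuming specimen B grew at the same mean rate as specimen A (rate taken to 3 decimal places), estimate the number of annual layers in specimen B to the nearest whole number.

Specimen A: after corrections the count is 31763 − 5 + 13 = 31771 annual layers.
A: Mean rate = 2760.2 mm / 31771 years ≈ 0.087 mm per year.
For B, 8008.2 / 0.087 = 92048.28 years ≈ 92048 annual layers.

92048 annual layers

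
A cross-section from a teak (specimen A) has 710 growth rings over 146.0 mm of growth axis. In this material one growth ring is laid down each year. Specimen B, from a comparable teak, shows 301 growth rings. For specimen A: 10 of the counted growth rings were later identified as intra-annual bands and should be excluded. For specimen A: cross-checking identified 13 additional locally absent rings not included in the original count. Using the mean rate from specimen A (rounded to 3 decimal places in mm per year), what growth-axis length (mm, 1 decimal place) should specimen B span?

61.7 mm

Specimen A: correcting the raw count gives 710 − 10 + 13 = 713 true growth rings.
A: Extension rate ≈ 146.0 / 713 = 0.205 mm/yr.
For B, 0.205 mm/year × 301 years = 61.7 mm.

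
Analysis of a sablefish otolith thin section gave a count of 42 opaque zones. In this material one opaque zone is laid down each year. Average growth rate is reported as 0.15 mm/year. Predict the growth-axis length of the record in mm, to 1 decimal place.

42 years of growth are recorded.
Length ≈ 0.15 × 42 = 6.3 mm.

6.3 mm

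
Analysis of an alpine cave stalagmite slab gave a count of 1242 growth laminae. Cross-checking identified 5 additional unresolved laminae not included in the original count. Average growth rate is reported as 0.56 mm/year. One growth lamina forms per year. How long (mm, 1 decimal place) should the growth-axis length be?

698.3 mm

Adjusted count: 1242 + 5 = 1247 growth laminae.
Length ≈ 0.56 × 1247 = 698.3 mm.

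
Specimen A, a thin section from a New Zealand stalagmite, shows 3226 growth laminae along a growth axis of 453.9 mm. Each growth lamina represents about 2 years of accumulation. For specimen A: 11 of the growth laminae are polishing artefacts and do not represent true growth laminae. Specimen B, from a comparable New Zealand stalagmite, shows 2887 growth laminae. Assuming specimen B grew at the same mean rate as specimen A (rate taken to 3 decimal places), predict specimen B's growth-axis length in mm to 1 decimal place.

410.0 mm

Specimen A: true growth lamina count = 3226 − 11 = 3215.
Specimen A: 3215 growth laminae at 2 years each span 3215 × 2 = 6430 years.
A: Mean rate = 453.9 mm / 6430 years ≈ 0.071 mm per year.
Specimen B: at 2 years per growth lamina, 2887 × 2 = 5774 years. B's length ≈ 0.071 × 5774 = 410.0 mm.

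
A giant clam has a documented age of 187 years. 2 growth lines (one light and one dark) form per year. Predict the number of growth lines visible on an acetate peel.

With 2 growth lines per year, 187 years would produce 187 × 2 = 374 growth lines.
So 374 growth lines should be present.

374 growth lines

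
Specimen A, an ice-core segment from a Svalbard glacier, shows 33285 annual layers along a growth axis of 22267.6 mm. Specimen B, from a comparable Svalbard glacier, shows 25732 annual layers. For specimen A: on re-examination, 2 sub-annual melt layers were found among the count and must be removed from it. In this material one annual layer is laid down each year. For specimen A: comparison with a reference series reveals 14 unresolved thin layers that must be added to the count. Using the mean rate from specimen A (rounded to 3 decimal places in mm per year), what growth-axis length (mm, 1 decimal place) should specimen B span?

17214.7 mm

Specimen A: after corrections the count is 33285 − 2 + 14 = 33297 annual layers.
A: 22267.6 mm over 33297 years gives 22267.6 / 33297 ≈ 0.669 mm per year.
Length of B = 0.669 × 25732 = 17214.7 mm.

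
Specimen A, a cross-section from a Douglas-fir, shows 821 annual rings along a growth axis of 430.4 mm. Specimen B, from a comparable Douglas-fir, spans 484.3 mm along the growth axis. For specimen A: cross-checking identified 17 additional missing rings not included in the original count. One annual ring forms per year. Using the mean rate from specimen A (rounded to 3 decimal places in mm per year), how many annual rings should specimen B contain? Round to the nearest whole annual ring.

942 annual rings

Specimen A: correcting the raw count gives 821 + 17 = 838 true annual rings.
A: Mean rate = 430.4 mm / 838 years ≈ 0.514 mm/year.
B spans 484.3 / 0.514 = 942.22 years ≈ 942 annual rings.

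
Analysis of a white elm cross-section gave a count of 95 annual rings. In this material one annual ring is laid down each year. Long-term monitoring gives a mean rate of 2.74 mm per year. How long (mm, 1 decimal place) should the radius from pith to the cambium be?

260.3 mm

95 years of growth are recorded.
Length ≈ 2.74 × 95 = 260.3 mm.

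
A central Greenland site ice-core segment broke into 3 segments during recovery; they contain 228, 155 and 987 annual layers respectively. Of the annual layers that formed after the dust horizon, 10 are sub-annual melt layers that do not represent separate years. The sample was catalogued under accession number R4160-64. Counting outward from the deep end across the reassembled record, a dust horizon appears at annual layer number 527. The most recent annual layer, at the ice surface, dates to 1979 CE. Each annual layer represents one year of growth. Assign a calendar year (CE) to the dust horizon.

1146 CE

Total annual layers = 228 + 155 + 987 = 1370.
1370 − 527 = 843 annual layers lie beyond the dust horizon toward the ice surface.
Excluding 10 false annual layers: 843 − 10 = 833.
Counting back 833 years from 1979 CE places the dust horizon in 1979 − 833 = 1146 CE.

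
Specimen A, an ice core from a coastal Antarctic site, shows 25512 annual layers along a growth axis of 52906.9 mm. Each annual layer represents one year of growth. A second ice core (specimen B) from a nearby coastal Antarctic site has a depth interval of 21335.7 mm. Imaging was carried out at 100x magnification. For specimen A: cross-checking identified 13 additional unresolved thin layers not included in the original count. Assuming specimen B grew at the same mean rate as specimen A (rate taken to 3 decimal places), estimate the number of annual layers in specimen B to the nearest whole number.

Specimen A: correcting the raw count gives 25512 + 13 = 25525 true annual layers.
A: Mean rate = 52906.9 mm / 25525 years ≈ 2.073 mm per year.
For B, 21335.7 / 2.073 = 10292.19 years ≈ 10292 annual layers.

10292 annual layers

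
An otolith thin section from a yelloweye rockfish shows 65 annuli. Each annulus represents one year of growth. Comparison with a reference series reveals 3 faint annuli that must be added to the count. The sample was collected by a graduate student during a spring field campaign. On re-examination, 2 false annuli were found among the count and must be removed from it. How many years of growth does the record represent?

66 years

Adjusted count: 65 − 2 + 3 = 66 annuli.
With a one-to-one annulus periodicity this is 66 years.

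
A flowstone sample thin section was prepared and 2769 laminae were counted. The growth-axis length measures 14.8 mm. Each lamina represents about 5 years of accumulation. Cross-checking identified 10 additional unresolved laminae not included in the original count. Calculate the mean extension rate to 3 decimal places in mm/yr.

After corrections the count is 2769 + 10 = 2779 laminae.
At 5 years per lamina, 2779 × 5 = 13895 years.
Mean rate = 14.8 mm / 13895 years ≈ 0.001 mm/yr.

0.001 mm/yr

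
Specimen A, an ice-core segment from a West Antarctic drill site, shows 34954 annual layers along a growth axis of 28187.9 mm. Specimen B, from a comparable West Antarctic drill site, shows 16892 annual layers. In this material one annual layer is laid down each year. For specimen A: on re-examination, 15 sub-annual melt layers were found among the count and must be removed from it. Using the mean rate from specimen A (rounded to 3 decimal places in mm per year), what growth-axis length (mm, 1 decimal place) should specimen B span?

Specimen A: adjusted count: 34954 − 15 = 34939 annual layers.
A: Mean rate = 28187.9 mm / 34939 years ≈ 0.807 mm/year.
For B, 0.807 mm/year × 16892 years = 13631.8 mm.

13631.8 mm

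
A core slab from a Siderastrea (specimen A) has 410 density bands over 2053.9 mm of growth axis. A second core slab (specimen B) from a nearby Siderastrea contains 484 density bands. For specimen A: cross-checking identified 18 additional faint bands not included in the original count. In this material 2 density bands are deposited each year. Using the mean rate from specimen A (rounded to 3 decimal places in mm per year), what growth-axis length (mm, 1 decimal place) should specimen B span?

2322.7 mm

Specimen A: correcting the raw count gives 410 + 18 = 428 true density bands.
Specimen A: 428 density bands at 2 per year is 428 / 2 = 214 years.
A: Extension rate ≈ 2053.9 / 214 = 9.598 mm/year.
Specimen B: with 2 density bands per year, 484 / 2 = 242 years. For B, 9.598 mm/year × 242 years = 2322.7 mm.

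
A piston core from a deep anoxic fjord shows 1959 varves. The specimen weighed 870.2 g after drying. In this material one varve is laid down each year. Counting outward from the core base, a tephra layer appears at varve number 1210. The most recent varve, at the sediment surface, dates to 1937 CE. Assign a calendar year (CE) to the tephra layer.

1188 CE

The tephra layer sits at varve 1210 from the core base, so 1959 − 1210 = 749 varves formed after it.
The varve at the sediment surface is 1937 CE, so the tephra layer dates to 1937 − 749 = 1188 CE.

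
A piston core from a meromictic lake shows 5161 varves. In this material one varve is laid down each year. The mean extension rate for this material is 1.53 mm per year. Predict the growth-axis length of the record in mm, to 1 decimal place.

7896.3 mm

5161 years of growth are recorded.
5161 years at 1.53 mm/year gives 1.53 × 5161 = 7896.3 mm.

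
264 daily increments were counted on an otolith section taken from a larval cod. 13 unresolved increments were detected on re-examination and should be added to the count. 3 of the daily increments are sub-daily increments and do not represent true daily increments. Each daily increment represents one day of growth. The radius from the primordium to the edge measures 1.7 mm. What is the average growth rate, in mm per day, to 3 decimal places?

Adjusted count: 264 − 3 + 13 = 274 daily increments.
Extension rate ≈ 1.7 / 274 = 0.006 mm per day.

0.006 mm per day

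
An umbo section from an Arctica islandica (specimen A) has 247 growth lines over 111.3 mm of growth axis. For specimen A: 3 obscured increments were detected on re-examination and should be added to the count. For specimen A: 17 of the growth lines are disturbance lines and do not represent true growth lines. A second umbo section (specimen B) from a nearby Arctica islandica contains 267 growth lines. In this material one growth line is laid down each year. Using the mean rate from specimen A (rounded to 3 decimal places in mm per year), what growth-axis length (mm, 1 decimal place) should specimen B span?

127.6 mm

Specimen A: after corrections the count is 247 − 17 + 3 = 233 growth lines.
A: Mean rate = 111.3 mm / 233 years ≈ 0.478 mm per year.
For B, 0.478 mm/year × 267 years = 127.6 mm.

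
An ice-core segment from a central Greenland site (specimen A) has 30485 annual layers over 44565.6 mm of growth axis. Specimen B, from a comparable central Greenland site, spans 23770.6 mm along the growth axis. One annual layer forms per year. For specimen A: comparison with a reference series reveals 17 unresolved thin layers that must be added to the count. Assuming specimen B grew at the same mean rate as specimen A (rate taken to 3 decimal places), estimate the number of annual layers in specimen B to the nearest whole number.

Specimen A: adjusted count: 30485 + 17 = 30502 annual layers.
A: Mean rate = 44565.6 mm / 30502 years ≈ 1.461 mm per year.
For B, 23770.6 / 1.461 = 16270.09 years ≈ 16270 annual layers.

16270 annual layers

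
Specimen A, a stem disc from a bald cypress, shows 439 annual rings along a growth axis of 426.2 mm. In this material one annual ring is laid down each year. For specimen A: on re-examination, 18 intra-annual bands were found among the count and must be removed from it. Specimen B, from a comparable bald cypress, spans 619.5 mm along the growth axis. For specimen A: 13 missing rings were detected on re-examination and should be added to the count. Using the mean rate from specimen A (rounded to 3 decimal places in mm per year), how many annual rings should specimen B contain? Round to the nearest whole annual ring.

Specimen A: true annual ring count = 439 − 18 + 13 = 434.
A: Mean rate = 426.2 mm / 434 years ≈ 0.982 mm/yr.
Specimen B: 619.5 mm / 0.982 mm per year = 630.86 years ≈ 631 annual rings.

631 annual rings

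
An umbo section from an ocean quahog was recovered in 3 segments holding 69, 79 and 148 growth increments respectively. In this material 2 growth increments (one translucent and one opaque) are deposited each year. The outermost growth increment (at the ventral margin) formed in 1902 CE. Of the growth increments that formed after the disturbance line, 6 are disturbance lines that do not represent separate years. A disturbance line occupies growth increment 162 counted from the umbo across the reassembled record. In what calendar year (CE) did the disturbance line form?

1838 CE

Total growth increments = 69 + 79 + 148 = 296.
Between growth increment 162 and the ventral margin there are 296 − 162 = 134 growth increments.
Excluding 6 false growth increments: 134 − 6 = 128.
With 2 growth increments per year, 128 / 2 = 64 years.
Counting back 64 years from 1902 CE places the disturbance line in 1902 − 64 = 1838 CE.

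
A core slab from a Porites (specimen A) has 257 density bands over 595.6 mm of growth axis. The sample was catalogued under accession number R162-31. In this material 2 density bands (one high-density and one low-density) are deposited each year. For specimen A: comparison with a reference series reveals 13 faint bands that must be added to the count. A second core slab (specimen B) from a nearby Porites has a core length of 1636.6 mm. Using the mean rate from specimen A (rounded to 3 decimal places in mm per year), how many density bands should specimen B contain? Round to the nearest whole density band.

742 density bands

Specimen A: after corrections the count is 257 + 13 = 270 density bands.
Specimen A: 270 density bands at 2 per year is 270 / 2 = 135 years.
A: Extension rate ≈ 595.6 / 135 = 4.412 mm/yr.
For B, 1636.6 / 4.412 = 370.94 years; at 2 density bands per year that is 370.94 × 2 ≈ 742 density bands.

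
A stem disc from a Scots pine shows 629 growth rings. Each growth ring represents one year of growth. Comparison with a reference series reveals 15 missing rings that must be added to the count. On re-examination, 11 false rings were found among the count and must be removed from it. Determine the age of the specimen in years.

633 yr

Adjusted count: 629 − 11 + 15 = 633 growth rings.
At one growth ring per year, that is 633 years.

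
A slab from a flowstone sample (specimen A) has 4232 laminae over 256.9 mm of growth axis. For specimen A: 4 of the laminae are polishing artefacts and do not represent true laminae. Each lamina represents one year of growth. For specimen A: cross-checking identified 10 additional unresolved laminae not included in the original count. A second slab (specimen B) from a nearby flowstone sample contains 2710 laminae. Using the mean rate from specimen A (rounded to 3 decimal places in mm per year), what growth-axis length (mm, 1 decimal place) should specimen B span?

Specimen A: correcting the raw count gives 4232 − 4 + 10 = 4238 true laminae.
A: Extension rate ≈ 256.9 / 4238 = 0.061 mm/year.
For B, 0.061 mm/year × 2710 years = 165.3 mm.

165.3 mm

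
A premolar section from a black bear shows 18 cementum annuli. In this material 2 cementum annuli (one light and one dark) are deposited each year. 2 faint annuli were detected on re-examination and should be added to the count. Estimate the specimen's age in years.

10 years

After corrections the count is 18 + 2 = 20 cementum annuli.
20 cementum annuli at 2 per year is 20 / 2 = 10 years.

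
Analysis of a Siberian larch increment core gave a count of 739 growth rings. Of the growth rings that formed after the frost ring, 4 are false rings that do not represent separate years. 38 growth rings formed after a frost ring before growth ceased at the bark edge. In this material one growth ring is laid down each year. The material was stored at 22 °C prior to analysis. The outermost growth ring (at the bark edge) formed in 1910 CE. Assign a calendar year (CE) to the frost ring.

38 growth rings formed after the frost ring.
38 − 4 false = 34 true growth rings after the frost ring.
Counting back 34 years from 1910 CE places the frost ring in 1910 − 34 = 1876 CE.

1876 CE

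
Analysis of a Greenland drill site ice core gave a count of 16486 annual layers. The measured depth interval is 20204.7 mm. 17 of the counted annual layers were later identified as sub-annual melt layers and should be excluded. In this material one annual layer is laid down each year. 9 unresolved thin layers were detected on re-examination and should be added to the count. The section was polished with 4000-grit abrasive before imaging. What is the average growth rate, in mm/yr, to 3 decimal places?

1.226 mm/yr

True annual layer count = 16486 − 17 + 9 = 16478.
Mean rate = 20204.7 mm / 16478 years ≈ 1.226 mm/yr.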